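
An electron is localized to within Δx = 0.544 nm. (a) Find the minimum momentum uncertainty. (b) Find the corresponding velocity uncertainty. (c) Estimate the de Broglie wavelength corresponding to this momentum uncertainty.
(a) Δp_min = 9.693 × 10^-26 kg·m/s
(b) Δv_min = 106.404 km/s
(c) λ_dB = 6.836 nm

Step-by-step:

(a) From the uncertainty principle:
Δp_min = ℏ/(2Δx) = (1.055e-34 J·s)/(2 × 5.440e-10 m) = 9.693e-26 kg·m/s

(b) The velocity uncertainty:
Δv = Δp/m = (9.693e-26 kg·m/s)/(9.109e-31 kg) = 1.064e+05 m/s = 106.404 km/s

(c) The de Broglie wavelength for this momentum:
λ = h/p = (6.626e-34 J·s)/(9.693e-26 kg·m/s) = 6.836e-09 m = 6.836 nm

Note: The de Broglie wavelength is comparable to the localization size, as expected from wave-particle duality.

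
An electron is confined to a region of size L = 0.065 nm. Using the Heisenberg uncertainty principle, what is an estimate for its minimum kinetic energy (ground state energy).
2.254 eV

Using the uncertainty principle to estimate ground state energy:

1. The position uncertainty is approximately the confinement size:
   Δx ≈ L = 6.500e-11 m

2. From ΔxΔp ≥ ℏ/2, the minimum momentum uncertainty is:
   Δp ≈ ℏ/(2L) = 8.112e-25 kg·m/s

3. The kinetic energy is approximately:
   KE ≈ (Δp)²/(2m) = (8.112e-25)²/(2 × 9.109e-31 kg)
   KE ≈ 3.612e-19 J = 2.254 eV

This is an order-of-magnitude estimate of the ground state energy.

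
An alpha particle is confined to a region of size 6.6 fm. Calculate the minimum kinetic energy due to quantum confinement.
29.977 keV

Using the uncertainty principle:

1. Position uncertainty: Δx ≈ 6.600e-15 m
2. Minimum momentum uncertainty: Δp = ℏ/(2Δx) = 7.989e-21 kg·m/s
3. Minimum kinetic energy:
   KE = (Δp)²/(2m) = (7.989e-21)²/(2 × 6.645e-27 kg)
   KE = 4.803e-15 J = 29.977 keV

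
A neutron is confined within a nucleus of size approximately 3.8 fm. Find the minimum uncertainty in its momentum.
1.388 × 10^-20 kg·m/s

Using the Heisenberg uncertainty principle:
ΔxΔp ≥ ℏ/2

With Δx ≈ L = 3.800e-15 m (the confinement size):
Δp_min = ℏ/(2Δx)
Δp_min = (1.055e-34 J·s) / (2 × 3.800e-15 m)
Δp_min = 1.388e-20 kg·m/s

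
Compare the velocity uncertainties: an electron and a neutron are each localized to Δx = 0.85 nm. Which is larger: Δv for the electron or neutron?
The electron has the larger minimum velocity uncertainty, by a ratio of 1838.7.

For both particles, Δp_min = ℏ/(2Δx) = 6.203e-26 kg·m/s (same for both).

The velocity uncertainty is Δv = Δp/m:
- electron: Δv = 6.203e-26 / 9.109e-31 = 6.810e+04 m/s = 68.099 km/s
- neutron: Δv = 6.203e-26 / 1.675e-27 = 3.704e+01 m/s = 37.037 m/s

Ratio: 6.810e+04 / 3.704e+01 = 1838.7

The lighter particle has larger velocity uncertainty because Δv ∝ 1/m.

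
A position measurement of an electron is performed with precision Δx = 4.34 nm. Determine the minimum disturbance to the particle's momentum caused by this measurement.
1.215 × 10^-26 kg·m/s

The uncertainty principle implies that measuring position disturbs momentum:
ΔxΔp ≥ ℏ/2

When we measure position with precision Δx, we necessarily introduce a momentum uncertainty:
Δp ≥ ℏ/(2Δx)
Δp_min = (1.055e-34 J·s) / (2 × 4.340e-09 m)
Δp_min = 1.215e-26 kg·m/s

The more precisely we measure position, the greater the momentum disturbance.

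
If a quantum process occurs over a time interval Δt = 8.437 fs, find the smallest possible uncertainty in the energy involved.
39.007 meV

Using the energy-time uncertainty principle:
ΔEΔt ≥ ℏ/2

The minimum uncertainty in energy is:
ΔE_min = ℏ/(2Δt)
ΔE_min = (1.055e-34 J·s) / (2 × 8.437e-15 s)
ΔE_min = 6.250e-21 J = 39.007 meV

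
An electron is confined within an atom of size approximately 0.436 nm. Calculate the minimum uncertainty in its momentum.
1.209 × 10^-25 kg·m/s

Using the Heisenberg uncertainty principle:
ΔxΔp ≥ ℏ/2

With Δx ≈ L = 4.360e-10 m (the confinement size):
Δp_min = ℏ/(2Δx)
Δp_min = (1.055e-34 J·s) / (2 × 4.360e-10 m)
Δp_min = 1.209e-25 kg·m/s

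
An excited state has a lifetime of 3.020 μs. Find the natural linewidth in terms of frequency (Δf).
26.350 kHz

Using the energy-time uncertainty principle and E = hf:
ΔEΔt ≥ ℏ/2
hΔf·Δt ≥ ℏ/2

The minimum frequency uncertainty is:
Δf = ℏ/(2hτ) = 1/(4πτ)
Δf = 1/(4π × 3.020e-06 s)
Δf = 2.635e+04 Hz = 26.350 kHz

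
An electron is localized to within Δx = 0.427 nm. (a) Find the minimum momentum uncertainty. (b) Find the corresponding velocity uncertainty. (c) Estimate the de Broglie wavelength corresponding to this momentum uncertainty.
(a) Δp_min = 1.235 × 10^-25 kg·m/s
(b) Δv_min = 135.559 km/s
(c) λ_dB = 5.366 nm

Step-by-step:

(a) From the uncertainty principle:
Δp_min = ℏ/(2Δx) = (1.055e-34 J·s)/(2 × 4.270e-10 m) = 1.235e-25 kg·m/s

(b) The velocity uncertainty:
Δv = Δp/m = (1.235e-25 kg·m/s)/(9.109e-31 kg) = 1.356e+05 m/s = 135.559 km/s

(c) The de Broglie wavelength for this momentum:
λ = h/p = (6.626e-34 J·s)/(1.235e-25 kg·m/s) = 5.366e-09 m = 5.366 nm

Note: The de Broglie wavelength is comparable to the localization size, as expected from wave-particle duality.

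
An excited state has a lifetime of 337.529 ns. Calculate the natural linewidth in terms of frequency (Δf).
235.765 kHz

Using the energy-time uncertainty principle and E = hf:
ΔEΔt ≥ ℏ/2
hΔf·Δt ≥ ℏ/2

The minimum frequency uncertainty is:
Δf = ℏ/(2hτ) = 1/(4πτ)
Δf = 1/(4π × 3.375e-07 s)
Δf = 2.358e+05 Hz = 235.765 kHz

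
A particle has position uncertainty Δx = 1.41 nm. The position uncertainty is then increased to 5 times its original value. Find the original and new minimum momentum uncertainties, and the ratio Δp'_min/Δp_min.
Original Δp_min = 3.740 × 10^-26 kg·m/s; new Δp'_min = 7.479 × 10^-27 kg·m/s; ratio Δp'_min/Δp_min = 1/5.

From the uncertainty principle ΔxΔp ≥ ℏ/2, the minimum momentum uncertainty is Δp_min = ℏ/(2Δx).

Original (Δx = 1.41 nm = 1.410e-09 m):
Δp_min = (1.055e-34 J·s)/(2 × 1.410e-09 m) = 3.740e-26 kg·m/s

When Δx → 5Δx:
Δp'_min = ℏ/(2 × 5Δx) = (1/5) × ℏ/(2Δx) = (1/5) × Δp_min
Δp'_min = 1/5 × 3.740e-26 kg·m/s = 7.479e-27 kg·m/s

Since Δp_min ∝ 1/Δx, when Δx is increased to 5 times its original value, Δp_min decreases to 1/5 of its original value.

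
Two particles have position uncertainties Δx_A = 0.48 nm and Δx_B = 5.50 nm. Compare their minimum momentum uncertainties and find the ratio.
Particle A has the larger minimum momentum uncertainty, by a factor of 11.46.

For each particle, the minimum momentum uncertainty is Δp_min = ℏ/(2Δx):

Particle A: Δp_A = ℏ/(2×4.800e-10 m) = 1.099e-25 kg·m/s
Particle B: Δp_B = ℏ/(2×5.500e-09 m) = 9.587e-27 kg·m/s

Ratio: Δp_A/Δp_B = 11.46

Since Δp_min ∝ 1/Δx, the particle with smaller position uncertainty (A) has larger momentum uncertainty.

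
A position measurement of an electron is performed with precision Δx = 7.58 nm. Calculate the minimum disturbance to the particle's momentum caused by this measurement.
6.956 × 10^-27 kg·m/s

The uncertainty principle implies that measuring position disturbs momentum:
ΔxΔp ≥ ℏ/2

When we measure position with precision Δx, we necessarily introduce a momentum uncertainty:
Δp ≥ ℏ/(2Δx)
Δp_min = (1.055e-34 J·s) / (2 × 7.580e-09 m)
Δp_min = 6.956e-27 kg·m/s

The more precisely we measure position, the greater the momentum disturbance.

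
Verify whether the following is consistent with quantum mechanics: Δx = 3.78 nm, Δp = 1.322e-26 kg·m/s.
No, it violates the uncertainty principle (impossible measurement).

Calculate the product ΔxΔp:
ΔxΔp = (3.780e-09 m) × (1.322e-26 kg·m/s)
ΔxΔp = 4.997e-35 J·s

Compare to the minimum allowed value ℏ/2:
ℏ/2 = 5.273e-35 J·s

Since ΔxΔp = 4.997e-35 J·s < 5.273e-35 J·s = ℏ/2,
the measurement violates the uncertainty principle.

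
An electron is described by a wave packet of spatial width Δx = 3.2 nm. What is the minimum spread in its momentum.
1.648 × 10^-26 kg·m/s

For a wave packet, the spatial width Δx and momentum spread Δp are related by the uncertainty principle:
ΔxΔp ≥ ℏ/2

The minimum momentum spread is:
Δp_min = ℏ/(2Δx)
Δp_min = (1.055e-34 J·s) / (2 × 3.200e-09 m)
Δp_min = 1.648e-26 kg·m/s

A wave packet cannot have both a well-defined position and well-defined momentum.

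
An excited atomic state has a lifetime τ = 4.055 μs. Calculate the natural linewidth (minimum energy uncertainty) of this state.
81.161 peV

Using the energy-time uncertainty principle:
ΔEΔt ≥ ℏ/2

The lifetime τ represents the time uncertainty Δt.
The natural linewidth (minimum energy uncertainty) is:

ΔE = ℏ/(2τ)
ΔE = (1.055e-34 J·s) / (2 × 4.055e-06 s)
ΔE = 1.300e-29 J = 81.161 peV

This natural linewidth limits the precision of spectroscopic measurements.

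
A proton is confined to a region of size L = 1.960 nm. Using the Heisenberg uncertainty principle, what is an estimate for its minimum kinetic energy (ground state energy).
1.350 μeV

Using the uncertainty principle to estimate ground state energy:

1. The position uncertainty is approximately the confinement size:
   Δx ≈ L = 1.960e-09 m

2. From ΔxΔp ≥ ℏ/2, the minimum momentum uncertainty is:
   Δp ≈ ℏ/(2L) = 2.690e-26 kg·m/s

3. The kinetic energy is approximately:
   KE ≈ (Δp)²/(2m) = (2.690e-26)²/(2 × 1.673e-27 kg)
   KE ≈ 2.163e-25 J = 1.350 μeV

This is an order-of-magnitude estimate of the ground state energy.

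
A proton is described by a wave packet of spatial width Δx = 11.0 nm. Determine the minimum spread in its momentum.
4.794 × 10^-27 kg·m/s

For a wave packet, the spatial width Δx and momentum spread Δp are related by the uncertainty principle:
ΔxΔp ≥ ℏ/2

The minimum momentum spread is:
Δp_min = ℏ/(2Δx)
Δp_min = (1.055e-34 J·s) / (2 × 1.100e-08 m)
Δp_min = 4.794e-27 kg·m/s

A wave packet cannot have both a well-defined position and well-defined momentum.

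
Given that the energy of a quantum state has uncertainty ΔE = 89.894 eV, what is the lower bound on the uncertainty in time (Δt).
3.661 as

Using the energy-time uncertainty principle:
ΔEΔt ≥ ℏ/2

The minimum uncertainty in time is:
Δt_min = ℏ/(2ΔE)
Δt_min = (1.055e-34 J·s) / (2 × 1.440e-17 J)
Δt_min = 3.661e-18 s = 3.661 as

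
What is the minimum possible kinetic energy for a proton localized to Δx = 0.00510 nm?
199.441 meV

Localizing a particle requires giving it sufficient momentum uncertainty:

1. From uncertainty principle: Δp ≥ ℏ/(2Δx)
   Δp_min = (1.055e-34 J·s) / (2 × 5.100e-12 m)
   Δp_min = 1.034e-23 kg·m/s

2. This momentum uncertainty corresponds to kinetic energy:
   KE ≈ (Δp)²/(2m) = (1.034e-23)²/(2 × 1.673e-27 kg)
   KE = 3.195e-20 J = 199.441 meV

Tighter localization requires more energy.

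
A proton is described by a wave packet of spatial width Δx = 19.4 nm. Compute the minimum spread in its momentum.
2.718 × 10^-27 kg·m/s

For a wave packet, the spatial width Δx and momentum spread Δp are related by the uncertainty principle:
ΔxΔp ≥ ℏ/2

The minimum momentum spread is:
Δp_min = ℏ/(2Δx)
Δp_min = (1.055e-34 J·s) / (2 × 1.940e-08 m)
Δp_min = 2.718e-27 kg·m/s

A wave packet cannot have both a well-defined position and well-defined momentum.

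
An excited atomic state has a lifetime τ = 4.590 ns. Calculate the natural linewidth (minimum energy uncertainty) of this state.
71.701 neV

Using the energy-time uncertainty principle:
ΔEΔt ≥ ℏ/2

The lifetime τ represents the time uncertainty Δt.
The natural linewidth (minimum energy uncertainty) is:

ΔE = ℏ/(2τ)
ΔE = (1.055e-34 J·s) / (2 × 4.590e-09 s)
ΔE = 1.149e-26 J = 71.701 neV

This natural linewidth limits the precision of spectroscopic measurements.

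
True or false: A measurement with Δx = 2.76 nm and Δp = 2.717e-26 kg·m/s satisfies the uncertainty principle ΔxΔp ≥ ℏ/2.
Yes, it satisfies the uncertainty principle.

Calculate the product ΔxΔp:
ΔxΔp = (2.760e-09 m) × (2.717e-26 kg·m/s)
ΔxΔp = 7.499e-35 J·s

Compare to the minimum allowed value ℏ/2:
ℏ/2 = 5.273e-35 J·s

Since ΔxΔp = 7.499e-35 J·s ≥ 5.273e-35 J·s = ℏ/2,
the measurement satisfies the uncertainty principle.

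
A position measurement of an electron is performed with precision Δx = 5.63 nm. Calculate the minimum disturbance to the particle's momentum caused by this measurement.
9.366 × 10^-27 kg·m/s

The uncertainty principle implies that measuring position disturbs momentum:
ΔxΔp ≥ ℏ/2

When we measure position with precision Δx, we necessarily introduce a momentum uncertainty:
Δp ≥ ℏ/(2Δx)
Δp_min = (1.055e-34 J·s) / (2 × 5.630e-09 m)
Δp_min = 9.366e-27 kg·m/s

The more precisely we measure position, the greater the momentum disturbance.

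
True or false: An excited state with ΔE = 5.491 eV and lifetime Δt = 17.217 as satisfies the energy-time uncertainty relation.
No, it violates the uncertainty relation.

Calculate the product ΔEΔt:
ΔE = 5.491 eV = 8.798e-19 J
ΔEΔt = (8.798e-19 J) × (1.722e-17 s)
ΔEΔt = 1.515e-35 J·s

Compare to the minimum allowed value ℏ/2:
ℏ/2 = 5.273e-35 J·s

Since ΔEΔt = 1.515e-35 J·s < 5.273e-35 J·s = ℏ/2,
this violates the uncertainty relation.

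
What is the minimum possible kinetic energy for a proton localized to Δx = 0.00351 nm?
421.056 meV

Localizing a particle requires giving it sufficient momentum uncertainty:

1. From uncertainty principle: Δp ≥ ℏ/(2Δx)
   Δp_min = (1.055e-34 J·s) / (2 × 3.510e-12 m)
   Δp_min = 1.502e-23 kg·m/s

2. This momentum uncertainty corresponds to kinetic energy:
   KE ≈ (Δp)²/(2m) = (1.502e-23)²/(2 × 1.673e-27 kg)
   KE = 6.746e-20 J = 421.056 meV

Tighter localization requires more energy.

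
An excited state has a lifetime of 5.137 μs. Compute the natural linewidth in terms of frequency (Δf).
15.491 kHz

Using the energy-time uncertainty principle and E = hf:
ΔEΔt ≥ ℏ/2
hΔf·Δt ≥ ℏ/2

The minimum frequency uncertainty is:
Δf = ℏ/(2hτ) = 1/(4πτ)
Δf = 1/(4π × 5.137e-06 s)
Δf = 1.549e+04 Hz = 15.491 kHz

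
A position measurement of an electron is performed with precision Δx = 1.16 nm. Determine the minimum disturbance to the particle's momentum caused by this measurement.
4.546 × 10^-26 kg·m/s

The uncertainty principle implies that measuring position disturbs momentum:
ΔxΔp ≥ ℏ/2

When we measure position with precision Δx, we necessarily introduce a momentum uncertainty:
Δp ≥ ℏ/(2Δx)
Δp_min = (1.055e-34 J·s) / (2 × 1.160e-09 m)
Δp_min = 4.546e-26 kg·m/s

The more precisely we measure position, the greater the momentum disturbance.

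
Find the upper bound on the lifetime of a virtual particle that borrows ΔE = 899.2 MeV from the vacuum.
3.660 × 10^-25 s

Using the energy-time uncertainty principle:
ΔEΔt ≥ ℏ/2

For a virtual particle borrowing energy ΔE, the maximum lifetime is:
Δt_max = ℏ/(2ΔE)

Converting energy:
ΔE = 899.2 MeV = 1.441e-10 J

Δt_max = (1.055e-34 J·s) / (2 × 1.441e-10 J)
Δt_max = 3.660e-25 s = 3.660 × 10^-25 s

Virtual particles with higher borrowed energy exist for shorter times.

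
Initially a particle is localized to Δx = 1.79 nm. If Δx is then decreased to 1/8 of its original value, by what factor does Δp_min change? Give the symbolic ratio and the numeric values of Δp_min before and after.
Original Δp_min = 2.946 × 10^-26 kg·m/s; new Δp'_min = 2.357 × 10^-25 kg·m/s; ratio Δp'_min/Δp_min = 8.

From the uncertainty principle ΔxΔp ≥ ℏ/2, the minimum momentum uncertainty is Δp_min = ℏ/(2Δx).

Original (Δx = 1.79 nm = 1.790e-09 m):
Δp_min = (1.055e-34 J·s)/(2 × 1.790e-09 m) = 2.946e-26 kg·m/s

When Δx → (1/8)Δx:
Δp'_min = ℏ/(2 × (1/8)Δx) = 8 × ℏ/(2Δx) = 8 × Δp_min
Δp'_min = 8 × 2.946e-26 kg·m/s = 2.357e-25 kg·m/s

Since Δp_min ∝ 1/Δx, when Δx is decreased to 1/8 of its original value, Δp_min increases to 8 times its original value.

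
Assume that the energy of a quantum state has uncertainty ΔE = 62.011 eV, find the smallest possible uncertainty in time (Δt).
5.307 as

Using the energy-time uncertainty principle:
ΔEΔt ≥ ℏ/2

The minimum uncertainty in time is:
Δt_min = ℏ/(2ΔE)
Δt_min = (1.055e-34 J·s) / (2 × 9.935e-18 J)
Δt_min = 5.307e-18 s = 5.307 as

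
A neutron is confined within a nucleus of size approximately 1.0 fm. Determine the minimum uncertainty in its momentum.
5.273 × 10^-20 kg·m/s

Using the Heisenberg uncertainty principle:
ΔxΔp ≥ ℏ/2

With Δx ≈ L = 1.000e-15 m (the confinement size):
Δp_min = ℏ/(2Δx)
Δp_min = (1.055e-34 J·s) / (2 × 1.000e-15 m)
Δp_min = 5.273e-20 kg·m/s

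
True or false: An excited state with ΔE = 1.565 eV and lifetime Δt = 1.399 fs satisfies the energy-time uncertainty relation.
Yes, it satisfies the uncertainty relation.

Calculate the product ΔEΔt:
ΔE = 1.565 eV = 2.507e-19 J
ΔEΔt = (2.507e-19 J) × (1.399e-15 s)
ΔEΔt = 3.508e-34 J·s

Compare to the minimum allowed value ℏ/2:
ℏ/2 = 5.273e-35 J·s

Since ΔEΔt = 3.508e-34 J·s ≥ 5.273e-35 J·s = ℏ/2,
this satisfies the uncertainty relation.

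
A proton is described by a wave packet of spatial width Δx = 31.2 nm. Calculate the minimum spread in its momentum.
1.690 × 10^-27 kg·m/s

For a wave packet, the spatial width Δx and momentum spread Δp are related by the uncertainty principle:
ΔxΔp ≥ ℏ/2

The minimum momentum spread is:
Δp_min = ℏ/(2Δx)
Δp_min = (1.055e-34 J·s) / (2 × 3.120e-08 m)
Δp_min = 1.690e-27 kg·m/s

A wave packet cannot have both a well-defined position and well-defined momentum.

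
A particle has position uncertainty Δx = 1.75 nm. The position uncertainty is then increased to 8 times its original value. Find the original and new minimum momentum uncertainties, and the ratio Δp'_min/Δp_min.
Original Δp_min = 3.013 × 10^-26 kg·m/s; new Δp'_min = 3.766 × 10^-27 kg·m/s; ratio Δp'_min/Δp_min = 1/8.

From the uncertainty principle ΔxΔp ≥ ℏ/2, the minimum momentum uncertainty is Δp_min = ℏ/(2Δx).

Original (Δx = 1.75 nm = 1.750e-09 m):
Δp_min = (1.055e-34 J·s)/(2 × 1.750e-09 m) = 3.013e-26 kg·m/s

When Δx → 8Δx:
Δp'_min = ℏ/(2 × 8Δx) = (1/8) × ℏ/(2Δx) = (1/8) × Δp_min
Δp'_min = 1/8 × 3.013e-26 kg·m/s = 3.766e-27 kg·m/s

Since Δp_min ∝ 1/Δx, when Δx is increased to 8 times its original value, Δp_min decreases to 1/8 of its original value.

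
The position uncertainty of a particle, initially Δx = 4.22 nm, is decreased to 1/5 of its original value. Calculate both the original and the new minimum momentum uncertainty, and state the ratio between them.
Original Δp_min = 1.249 × 10^-26 kg·m/s; new Δp'_min = 6.247 × 10^-26 kg·m/s; ratio Δp'_min/Δp_min = 5.

From the uncertainty principle ΔxΔp ≥ ℏ/2, the minimum momentum uncertainty is Δp_min = ℏ/(2Δx).

Original (Δx = 4.22 nm = 4.220e-09 m):
Δp_min = (1.055e-34 J·s)/(2 × 4.220e-09 m) = 1.249e-26 kg·m/s

When Δx → (1/5)Δx:
Δp'_min = ℏ/(2 × (1/5)Δx) = 5 × ℏ/(2Δx) = 5 × Δp_min
Δp'_min = 5 × 1.249e-26 kg·m/s = 6.247e-26 kg·m/s

Since Δp_min ∝ 1/Δx, when Δx is decreased to 1/5 of its original value, Δp_min increases to 5 times its original value.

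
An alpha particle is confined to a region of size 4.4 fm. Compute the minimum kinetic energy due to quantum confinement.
67.449 keV

Using the uncertainty principle:

1. Position uncertainty: Δx ≈ 4.400e-15 m
2. Minimum momentum uncertainty: Δp = ℏ/(2Δx) = 1.198e-20 kg·m/s
3. Minimum kinetic energy:
   KE = (Δp)²/(2m) = (1.198e-20)²/(2 × 6.645e-27 kg)
   KE = 1.081e-14 J = 67.449 keV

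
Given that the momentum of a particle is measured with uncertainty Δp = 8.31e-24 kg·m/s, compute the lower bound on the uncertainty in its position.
6.345 pm

Using the Heisenberg uncertainty principle:
ΔxΔp ≥ ℏ/2

The minimum uncertainty in position is:
Δx_min = ℏ/(2Δp)
Δx_min = (1.055e-34 J·s) / (2 × 8.310e-24 kg·m/s)
Δx_min = 6.345e-12 m = 6.345 pm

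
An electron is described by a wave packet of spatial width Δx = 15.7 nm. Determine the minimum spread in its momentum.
3.359 × 10^-27 kg·m/s

For a wave packet, the spatial width Δx and momentum spread Δp are related by the uncertainty principle:
ΔxΔp ≥ ℏ/2

The minimum momentum spread is:
Δp_min = ℏ/(2Δx)
Δp_min = (1.055e-34 J·s) / (2 × 1.570e-08 m)
Δp_min = 3.359e-27 kg·m/s

A wave packet cannot have both a well-defined position and well-defined momentum.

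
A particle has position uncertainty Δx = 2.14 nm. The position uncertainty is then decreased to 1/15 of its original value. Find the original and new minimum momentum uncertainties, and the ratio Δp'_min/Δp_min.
Original Δp_min = 2.464 × 10^-26 kg·m/s; new Δp'_min = 3.696 × 10^-25 kg·m/s; ratio Δp'_min/Δp_min = 15.

From the uncertainty principle ΔxΔp ≥ ℏ/2, the minimum momentum uncertainty is Δp_min = ℏ/(2Δx).

Original (Δx = 2.14 nm = 2.140e-09 m):
Δp_min = (1.055e-34 J·s)/(2 × 2.140e-09 m) = 2.464e-26 kg·m/s

When Δx → (1/15)Δx:
Δp'_min = ℏ/(2 × (1/15)Δx) = 15 × ℏ/(2Δx) = 15 × Δp_min
Δp'_min = 15 × 2.464e-26 kg·m/s = 3.696e-25 kg·m/s

Since Δp_min ∝ 1/Δx, when Δx is decreased to 1/15 of its original value, Δp_min increases to 15 times its original value.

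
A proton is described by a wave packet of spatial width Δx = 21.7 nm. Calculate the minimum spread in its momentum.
2.430 × 10^-27 kg·m/s

For a wave packet, the spatial width Δx and momentum spread Δp are related by the uncertainty principle:
ΔxΔp ≥ ℏ/2

The minimum momentum spread is:
Δp_min = ℏ/(2Δx)
Δp_min = (1.055e-34 J·s) / (2 × 2.170e-08 m)
Δp_min = 2.430e-27 kg·m/s

A wave packet cannot have both a well-defined position and well-defined momentum.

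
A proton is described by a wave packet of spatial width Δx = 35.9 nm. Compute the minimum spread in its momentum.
1.469 × 10^-27 kg·m/s

For a wave packet, the spatial width Δx and momentum spread Δp are related by the uncertainty principle:
ΔxΔp ≥ ℏ/2

The minimum momentum spread is:
Δp_min = ℏ/(2Δx)
Δp_min = (1.055e-34 J·s) / (2 × 3.590e-08 m)
Δp_min = 1.469e-27 kg·m/s

A wave packet cannot have both a well-defined position and well-defined momentum.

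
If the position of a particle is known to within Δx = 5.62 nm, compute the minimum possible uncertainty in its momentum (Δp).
9.382 × 10^-27 kg·m/s

Using the Heisenberg uncertainty principle:
ΔxΔp ≥ ℏ/2

The minimum uncertainty in momentum is:
Δp_min = ℏ/(2Δx)
Δp_min = (1.055e-34 J·s) / (2 × 5.620e-09 m)
Δp_min = 9.382e-27 kg·m/s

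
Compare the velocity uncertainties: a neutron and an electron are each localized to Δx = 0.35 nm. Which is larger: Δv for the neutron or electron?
The electron has the larger minimum velocity uncertainty, by a ratio of 1838.7.

For both particles, Δp_min = ℏ/(2Δx) = 1.507e-25 kg·m/s (same for both).

The velocity uncertainty is Δv = Δp/m:
- neutron: Δv = 1.507e-25 / 1.675e-27 = 8.995e+01 m/s = 89.946 m/s
- electron: Δv = 1.507e-25 / 9.109e-31 = 1.654e+05 m/s = 165.382 km/s

Ratio: 1.654e+05 / 8.995e+01 = 1838.7

The lighter particle has larger velocity uncertainty because Δv ∝ 1/m.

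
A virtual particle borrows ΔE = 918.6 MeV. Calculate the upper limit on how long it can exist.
3.583 × 10^-25 s

Using the energy-time uncertainty principle:
ΔEΔt ≥ ℏ/2

For a virtual particle borrowing energy ΔE, the maximum lifetime is:
Δt_max = ℏ/(2ΔE)

Converting energy:
ΔE = 918.6 MeV = 1.472e-10 J

Δt_max = (1.055e-34 J·s) / (2 × 1.472e-10 J)
Δt_max = 3.583e-25 s = 3.583 × 10^-25 s

Virtual particles with higher borrowed energy exist for shorter times.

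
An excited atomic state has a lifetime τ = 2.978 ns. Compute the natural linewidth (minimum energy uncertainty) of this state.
110.512 neV

Using the energy-time uncertainty principle:
ΔEΔt ≥ ℏ/2

The lifetime τ represents the time uncertainty Δt.
The natural linewidth (minimum energy uncertainty) is:

ΔE = ℏ/(2τ)
ΔE = (1.055e-34 J·s) / (2 × 2.978e-09 s)
ΔE = 1.771e-26 J = 110.512 neV

This natural linewidth limits the precision of spectroscopic measurements.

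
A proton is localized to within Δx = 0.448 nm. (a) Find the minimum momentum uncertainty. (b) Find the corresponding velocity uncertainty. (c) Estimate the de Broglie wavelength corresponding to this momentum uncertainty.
(a) Δp_min = 1.177 × 10^-25 kg·m/s
(b) Δv_min = 70.367 m/s
(c) λ_dB = 5.630 nm

Step-by-step:

(a) From the uncertainty principle:
Δp_min = ℏ/(2Δx) = (1.055e-34 J·s)/(2 × 4.480e-10 m) = 1.177e-25 kg·m/s

(b) The velocity uncertainty:
Δv = Δp/m = (1.177e-25 kg·m/s)/(1.673e-27 kg) = 7.037e+01 m/s = 70.367 m/s

(c) The de Broglie wavelength for this momentum:
λ = h/p = (6.626e-34 J·s)/(1.177e-25 kg·m/s) = 5.630e-09 m = 5.630 nm

Note: The de Broglie wavelength is comparable to the localization size, as expected from wave-particle duality.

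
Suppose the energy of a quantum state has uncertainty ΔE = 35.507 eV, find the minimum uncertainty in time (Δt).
9.269 as

Using the energy-time uncertainty principle:
ΔEΔt ≥ ℏ/2

The minimum uncertainty in time is:
Δt_min = ℏ/(2ΔE)
Δt_min = (1.055e-34 J·s) / (2 × 5.689e-18 J)
Δt_min = 9.269e-18 s = 9.269 as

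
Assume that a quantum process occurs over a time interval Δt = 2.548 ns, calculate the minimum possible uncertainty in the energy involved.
129.162 neV

Using the energy-time uncertainty principle:
ΔEΔt ≥ ℏ/2

The minimum uncertainty in energy is:
ΔE_min = ℏ/(2Δt)
ΔE_min = (1.055e-34 J·s) / (2 × 2.548e-09 s)
ΔE_min = 2.069e-26 J = 129.162 neV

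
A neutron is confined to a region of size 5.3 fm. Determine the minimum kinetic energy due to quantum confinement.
184.418 keV

Using the uncertainty principle:

1. Position uncertainty: Δx ≈ 5.300e-15 m
2. Minimum momentum uncertainty: Δp = ℏ/(2Δx) = 9.949e-21 kg·m/s
3. Minimum kinetic energy:
   KE = (Δp)²/(2m) = (9.949e-21)²/(2 × 1.675e-27 kg)
   KE = 2.955e-14 J = 184.418 keV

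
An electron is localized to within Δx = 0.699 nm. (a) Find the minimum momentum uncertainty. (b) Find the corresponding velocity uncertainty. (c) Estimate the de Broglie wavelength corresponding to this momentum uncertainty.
(a) Δp_min = 7.543 × 10^-26 kg·m/s
(b) Δv_min = 82.809 km/s
(c) λ_dB = 8.784 nm

Step-by-step:

(a) From the uncertainty principle:
Δp_min = ℏ/(2Δx) = (1.055e-34 J·s)/(2 × 6.990e-10 m) = 7.543e-26 kg·m/s

(b) The velocity uncertainty:
Δv = Δp/m = (7.543e-26 kg·m/s)/(9.109e-31 kg) = 8.281e+04 m/s = 82.809 km/s

(c) The de Broglie wavelength for this momentum:
λ = h/p = (6.626e-34 J·s)/(7.543e-26 kg·m/s) = 8.784e-09 m = 8.784 nm

Note: The de Broglie wavelength is comparable to the localization size, as expected from wave-particle duality.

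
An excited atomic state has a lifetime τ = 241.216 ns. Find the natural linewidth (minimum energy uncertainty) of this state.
1.364 neV

Using the energy-time uncertainty principle:
ΔEΔt ≥ ℏ/2

The lifetime τ represents the time uncertainty Δt.
The natural linewidth (minimum energy uncertainty) is:

ΔE = ℏ/(2τ)
ΔE = (1.055e-34 J·s) / (2 × 2.412e-07 s)
ΔE = 2.186e-28 J = 1.364 neV

This natural linewidth limits the precision of spectroscopic measurements.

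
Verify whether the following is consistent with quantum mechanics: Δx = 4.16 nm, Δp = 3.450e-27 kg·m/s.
No, it violates the uncertainty principle (impossible measurement).

Calculate the product ΔxΔp:
ΔxΔp = (4.160e-09 m) × (3.450e-27 kg·m/s)
ΔxΔp = 1.435e-35 J·s

Compare to the minimum allowed value ℏ/2:
ℏ/2 = 5.273e-35 J·s

Since ΔxΔp = 1.435e-35 J·s < 5.273e-35 J·s = ℏ/2,
the measurement violates the uncertainty principle.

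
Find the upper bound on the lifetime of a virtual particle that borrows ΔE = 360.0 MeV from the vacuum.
9.142 × 10^-25 s

Using the energy-time uncertainty principle:
ΔEΔt ≥ ℏ/2

For a virtual particle borrowing energy ΔE, the maximum lifetime is:
Δt_max = ℏ/(2ΔE)

Converting energy:
ΔE = 360.0 MeV = 5.768e-11 J

Δt_max = (1.055e-34 J·s) / (2 × 5.768e-11 J)
Δt_max = 9.142e-25 s = 9.142 × 10^-25 s

Virtual particles with higher borrowed energy exist for shorter times.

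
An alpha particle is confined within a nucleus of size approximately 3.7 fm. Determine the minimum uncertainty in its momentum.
1.425 × 10^-20 kg·m/s

Using the Heisenberg uncertainty principle:
ΔxΔp ≥ ℏ/2

With Δx ≈ L = 3.700e-15 m (the confinement size):
Δp_min = ℏ/(2Δx)
Δp_min = (1.055e-34 J·s) / (2 × 3.700e-15 m)
Δp_min = 1.425e-20 kg·m/s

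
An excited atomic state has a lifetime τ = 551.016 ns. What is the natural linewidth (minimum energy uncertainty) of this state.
597.271 peV

Using the energy-time uncertainty principle:
ΔEΔt ≥ ℏ/2

The lifetime τ represents the time uncertainty Δt.
The natural linewidth (minimum energy uncertainty) is:

ΔE = ℏ/(2τ)
ΔE = (1.055e-34 J·s) / (2 × 5.510e-07 s)
ΔE = 9.569e-29 J = 597.271 peV

This natural linewidth limits the precision of spectroscopic measurements.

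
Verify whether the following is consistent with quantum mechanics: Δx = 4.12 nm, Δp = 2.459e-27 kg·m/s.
No, it violates the uncertainty principle (impossible measurement).

Calculate the product ΔxΔp:
ΔxΔp = (4.120e-09 m) × (2.459e-27 kg·m/s)
ΔxΔp = 1.013e-35 J·s

Compare to the minimum allowed value ℏ/2:
ℏ/2 = 5.273e-35 J·s

Since ΔxΔp = 1.013e-35 J·s < 5.273e-35 J·s = ℏ/2,
the measurement violates the uncertainty principle.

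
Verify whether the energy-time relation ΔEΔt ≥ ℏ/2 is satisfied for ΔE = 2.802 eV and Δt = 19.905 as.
No, it violates the uncertainty relation.

Calculate the product ΔEΔt:
ΔE = 2.802 eV = 4.489e-19 J
ΔEΔt = (4.489e-19 J) × (1.991e-17 s)
ΔEΔt = 8.936e-36 J·s

Compare to the minimum allowed value ℏ/2:
ℏ/2 = 5.273e-35 J·s

Since ΔEΔt = 8.936e-36 J·s < 5.273e-35 J·s = ℏ/2,
this violates the uncertainty relation.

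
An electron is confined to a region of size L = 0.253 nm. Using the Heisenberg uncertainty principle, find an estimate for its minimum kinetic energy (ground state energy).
148.807 meV

Using the uncertainty principle to estimate ground state energy:

1. The position uncertainty is approximately the confinement size:
   Δx ≈ L = 2.530e-10 m

2. From ΔxΔp ≥ ℏ/2, the minimum momentum uncertainty is:
   Δp ≈ ℏ/(2L) = 2.084e-25 kg·m/s

3. The kinetic energy is approximately:
   KE ≈ (Δp)²/(2m) = (2.084e-25)²/(2 × 9.109e-31 kg)
   KE ≈ 2.384e-20 J = 148.807 meV

This is an order-of-magnitude estimate of the ground state energy.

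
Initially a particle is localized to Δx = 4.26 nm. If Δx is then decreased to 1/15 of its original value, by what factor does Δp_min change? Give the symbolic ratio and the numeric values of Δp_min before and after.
Original Δp_min = 1.238 × 10^-26 kg·m/s; new Δp'_min = 1.857 × 10^-25 kg·m/s; ratio Δp'_min/Δp_min = 15.

From the uncertainty principle ΔxΔp ≥ ℏ/2, the minimum momentum uncertainty is Δp_min = ℏ/(2Δx).

Original (Δx = 4.26 nm = 4.260e-09 m):
Δp_min = (1.055e-34 J·s)/(2 × 4.260e-09 m) = 1.238e-26 kg·m/s

When Δx → (1/15)Δx:
Δp'_min = ℏ/(2 × (1/15)Δx) = 15 × ℏ/(2Δx) = 15 × Δp_min
Δp'_min = 15 × 1.238e-26 kg·m/s = 1.857e-25 kg·m/s

Since Δp_min ∝ 1/Δx, when Δx is decreased to 1/15 of its original value, Δp_min increases to 15 times its original value.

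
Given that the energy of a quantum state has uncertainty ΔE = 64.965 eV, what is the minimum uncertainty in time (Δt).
5.066 as

Using the energy-time uncertainty principle:
ΔEΔt ≥ ℏ/2

The minimum uncertainty in time is:
Δt_min = ℏ/(2ΔE)
Δt_min = (1.055e-34 J·s) / (2 × 1.041e-17 J)
Δt_min = 5.066e-18 s = 5.066 as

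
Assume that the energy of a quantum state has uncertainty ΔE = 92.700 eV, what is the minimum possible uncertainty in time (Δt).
3.550 as

Using the energy-time uncertainty principle:
ΔEΔt ≥ ℏ/2

The minimum uncertainty in time is:
Δt_min = ℏ/(2ΔE)
Δt_min = (1.055e-34 J·s) / (2 × 1.485e-17 J)
Δt_min = 3.550e-18 s = 3.550 as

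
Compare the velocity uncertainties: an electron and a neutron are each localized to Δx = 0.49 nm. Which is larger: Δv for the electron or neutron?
The electron has the larger minimum velocity uncertainty, by a ratio of 1838.7.

For both particles, Δp_min = ℏ/(2Δx) = 1.076e-25 kg·m/s (same for both).

The velocity uncertainty is Δv = Δp/m:
- electron: Δv = 1.076e-25 / 9.109e-31 = 1.181e+05 m/s = 118.130 km/s
- neutron: Δv = 1.076e-25 / 1.675e-27 = 6.425e+01 m/s = 64.247 m/s

Ratio: 1.181e+05 / 6.425e+01 = 1838.7

The lighter particle has larger velocity uncertainty because Δv ∝ 1/m.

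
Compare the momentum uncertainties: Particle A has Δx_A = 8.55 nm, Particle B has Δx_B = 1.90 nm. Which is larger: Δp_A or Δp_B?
Particle B has the larger minimum momentum uncertainty, by a factor of 4.50.

For each particle, the minimum momentum uncertainty is Δp_min = ℏ/(2Δx):

Particle A: Δp_A = ℏ/(2×8.550e-09 m) = 6.167e-27 kg·m/s
Particle B: Δp_B = ℏ/(2×1.900e-09 m) = 2.775e-26 kg·m/s

Ratio: Δp_B/Δp_A = 4.50

Since Δp_min ∝ 1/Δx, the particle with smaller position uncertainty (B) has larger momentum uncertainty.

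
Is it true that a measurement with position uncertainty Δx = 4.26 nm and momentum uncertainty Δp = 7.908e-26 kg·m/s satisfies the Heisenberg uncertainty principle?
Yes, it satisfies the uncertainty principle.

Calculate the product ΔxΔp:
ΔxΔp = (4.260e-09 m) × (7.908e-26 kg·m/s)
ΔxΔp = 3.369e-34 J·s

Compare to the minimum allowed value ℏ/2:
ℏ/2 = 5.273e-35 J·s

Since ΔxΔp = 3.369e-34 J·s ≥ 5.273e-35 J·s = ℏ/2,
the measurement satisfies the uncertainty principle.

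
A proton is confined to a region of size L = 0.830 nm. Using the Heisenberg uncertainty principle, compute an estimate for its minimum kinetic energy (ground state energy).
7.530 μeV

Using the uncertainty principle to estimate ground state energy:

1. The position uncertainty is approximately the confinement size:
   Δx ≈ L = 8.300e-10 m

2. From ΔxΔp ≥ ℏ/2, the minimum momentum uncertainty is:
   Δp ≈ ℏ/(2L) = 6.353e-26 kg·m/s

3. The kinetic energy is approximately:
   KE ≈ (Δp)²/(2m) = (6.353e-26)²/(2 × 1.673e-27 kg)
   KE ≈ 1.206e-24 J = 7.530 μeV

This is an order-of-magnitude estimate of the ground state energy.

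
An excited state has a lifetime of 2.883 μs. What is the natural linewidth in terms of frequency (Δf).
27.602 kHz

Using the energy-time uncertainty principle and E = hf:
ΔEΔt ≥ ℏ/2
hΔf·Δt ≥ ℏ/2

The minimum frequency uncertainty is:
Δf = ℏ/(2hτ) = 1/(4πτ)
Δf = 1/(4π × 2.883e-06 s)
Δf = 2.760e+04 Hz = 27.602 kHz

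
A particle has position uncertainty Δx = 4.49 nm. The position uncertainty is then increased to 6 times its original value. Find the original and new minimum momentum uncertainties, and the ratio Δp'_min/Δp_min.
Original Δp_min = 1.174 × 10^-26 kg·m/s; new Δp'_min = 1.957 × 10^-27 kg·m/s; ratio Δp'_min/Δp_min = 1/6.

From the uncertainty principle ΔxΔp ≥ ℏ/2, the minimum momentum uncertainty is Δp_min = ℏ/(2Δx).

Original (Δx = 4.49 nm = 4.490e-09 m):
Δp_min = (1.055e-34 J·s)/(2 × 4.490e-09 m) = 1.174e-26 kg·m/s

When Δx → 6Δx:
Δp'_min = ℏ/(2 × 6Δx) = (1/6) × ℏ/(2Δx) = (1/6) × Δp_min
Δp'_min = 1/6 × 1.174e-26 kg·m/s = 1.957e-27 kg·m/s

Since Δp_min ∝ 1/Δx, when Δx is increased to 6 times its original value, Δp_min decreases to 1/6 of its original value.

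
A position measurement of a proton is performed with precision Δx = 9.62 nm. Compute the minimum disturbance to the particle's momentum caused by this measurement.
5.481 × 10^-27 kg·m/s

The uncertainty principle implies that measuring position disturbs momentum:
ΔxΔp ≥ ℏ/2

When we measure position with precision Δx, we necessarily introduce a momentum uncertainty:
Δp ≥ ℏ/(2Δx)
Δp_min = (1.055e-34 J·s) / (2 × 9.620e-09 m)
Δp_min = 5.481e-27 kg·m/s

The more precisely we measure position, the greater the momentum disturbance.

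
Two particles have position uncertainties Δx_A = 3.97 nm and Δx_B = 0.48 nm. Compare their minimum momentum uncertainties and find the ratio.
Particle B has the larger minimum momentum uncertainty, by a factor of 8.27.

For each particle, the minimum momentum uncertainty is Δp_min = ℏ/(2Δx):

Particle A: Δp_A = ℏ/(2×3.970e-09 m) = 1.328e-26 kg·m/s
Particle B: Δp_B = ℏ/(2×4.800e-10 m) = 1.099e-25 kg·m/s

Ratio: Δp_B/Δp_A = 8.27

Since Δp_min ∝ 1/Δx, the particle with smaller position uncertainty (B) has larger momentum uncertainty.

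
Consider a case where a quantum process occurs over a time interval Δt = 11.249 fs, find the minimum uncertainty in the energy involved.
29.256 meV

Using the energy-time uncertainty principle:
ΔEΔt ≥ ℏ/2

The minimum uncertainty in energy is:
ΔE_min = ℏ/(2Δt)
ΔE_min = (1.055e-34 J·s) / (2 × 1.125e-14 s)
ΔE_min = 4.687e-21 J = 29.256 meV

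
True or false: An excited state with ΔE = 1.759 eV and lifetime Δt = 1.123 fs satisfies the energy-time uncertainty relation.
Yes, it satisfies the uncertainty relation.

Calculate the product ΔEΔt:
ΔE = 1.759 eV = 2.818e-19 J
ΔEΔt = (2.818e-19 J) × (1.123e-15 s)
ΔEΔt = 3.165e-34 J·s

Compare to the minimum allowed value ℏ/2:
ℏ/2 = 5.273e-35 J·s

Since ΔEΔt = 3.165e-34 J·s ≥ 5.273e-35 J·s = ℏ/2,
this satisfies the uncertainty relation.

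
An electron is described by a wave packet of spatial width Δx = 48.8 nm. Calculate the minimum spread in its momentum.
1.081 × 10^-27 kg·m/s

For a wave packet, the spatial width Δx and momentum spread Δp are related by the uncertainty principle:
ΔxΔp ≥ ℏ/2

The minimum momentum spread is:
Δp_min = ℏ/(2Δx)
Δp_min = (1.055e-34 J·s) / (2 × 4.880e-08 m)
Δp_min = 1.081e-27 kg·m/s

A wave packet cannot have both a well-defined position and well-defined momentum.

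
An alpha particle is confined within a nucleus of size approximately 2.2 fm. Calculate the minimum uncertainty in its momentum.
2.397 × 10^-20 kg·m/s

Using the Heisenberg uncertainty principle:
ΔxΔp ≥ ℏ/2

With Δx ≈ L = 2.200e-15 m (the confinement size):
Δp_min = ℏ/(2Δx)
Δp_min = (1.055e-34 J·s) / (2 × 2.200e-15 m)
Δp_min = 2.397e-20 kg·m/s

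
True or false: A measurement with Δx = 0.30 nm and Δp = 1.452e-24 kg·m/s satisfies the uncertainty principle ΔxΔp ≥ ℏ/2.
Yes, it satisfies the uncertainty principle.

Calculate the product ΔxΔp:
ΔxΔp = (3.000e-10 m) × (1.452e-24 kg·m/s)
ΔxΔp = 4.356e-34 J·s

Compare to the minimum allowed value ℏ/2:
ℏ/2 = 5.273e-35 J·s

Since ΔxΔp = 4.356e-34 J·s ≥ 5.273e-35 J·s = ℏ/2,
the measurement satisfies the uncertainty principle.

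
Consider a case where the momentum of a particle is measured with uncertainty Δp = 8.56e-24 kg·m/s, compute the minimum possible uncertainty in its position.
6.160 pm

Using the Heisenberg uncertainty principle:
ΔxΔp ≥ ℏ/2

The minimum uncertainty in position is:
Δx_min = ℏ/(2Δp)
Δx_min = (1.055e-34 J·s) / (2 × 8.560e-24 kg·m/s)
Δx_min = 6.160e-12 m = 6.160 pm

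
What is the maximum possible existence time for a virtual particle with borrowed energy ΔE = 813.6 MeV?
4.045 × 10^-25 s

Using the energy-time uncertainty principle:
ΔEΔt ≥ ℏ/2

For a virtual particle borrowing energy ΔE, the maximum lifetime is:
Δt_max = ℏ/(2ΔE)

Converting energy:
ΔE = 813.6 MeV = 1.304e-10 J

Δt_max = (1.055e-34 J·s) / (2 × 1.304e-10 J)
Δt_max = 4.045e-25 s = 4.045 × 10^-25 s

Virtual particles with higher borrowed energy exist for shorter times.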